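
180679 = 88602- - 92077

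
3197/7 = 456 + 5/7 = 456.71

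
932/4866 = 466/2433 = 0.19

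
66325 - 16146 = 50179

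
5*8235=41175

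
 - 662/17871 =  - 1 +17209/17871 = -0.04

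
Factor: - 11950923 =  - 3^1*3983641^1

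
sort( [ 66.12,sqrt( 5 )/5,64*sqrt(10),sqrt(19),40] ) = [sqrt( 5)/5,sqrt( 19 ),  40,66.12,64*sqrt( 10)]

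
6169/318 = 6169/318 = 19.40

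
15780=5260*3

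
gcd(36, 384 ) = 12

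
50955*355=18089025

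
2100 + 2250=4350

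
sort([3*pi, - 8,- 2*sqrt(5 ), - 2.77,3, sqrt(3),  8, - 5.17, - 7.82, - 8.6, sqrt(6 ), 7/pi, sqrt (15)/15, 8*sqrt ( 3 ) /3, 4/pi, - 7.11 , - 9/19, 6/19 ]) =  [ - 8.6, - 8, - 7.82, - 7.11, - 5.17, - 2*sqrt(5 ), - 2.77, - 9/19, sqrt(15) /15, 6/19,4/pi , sqrt( 3), 7/pi,sqrt (6), 3 , 8*sqrt( 3 )/3, 8,3*pi ] 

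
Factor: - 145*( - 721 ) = 104545 = 5^1*7^1 * 29^1*103^1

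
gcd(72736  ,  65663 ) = 1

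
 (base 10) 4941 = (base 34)49B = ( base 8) 11515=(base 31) 54C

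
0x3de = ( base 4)33132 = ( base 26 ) 1C2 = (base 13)5b2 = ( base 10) 990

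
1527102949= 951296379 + 575806570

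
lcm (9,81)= 81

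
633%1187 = 633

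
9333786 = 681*13706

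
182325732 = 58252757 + 124072975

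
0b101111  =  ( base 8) 57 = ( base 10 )47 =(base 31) 1G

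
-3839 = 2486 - 6325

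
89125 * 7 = 623875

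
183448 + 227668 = 411116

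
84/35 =2+2/5 = 2.40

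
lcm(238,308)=5236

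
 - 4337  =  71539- 75876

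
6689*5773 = 38615597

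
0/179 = 0=0.00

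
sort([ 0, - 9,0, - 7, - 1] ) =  [ - 9,  -  7,  -  1, 0,0]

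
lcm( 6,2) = 6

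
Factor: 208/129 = 2^4*3^ ( - 1 )*13^1*43^(-1)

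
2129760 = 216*9860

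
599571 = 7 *85653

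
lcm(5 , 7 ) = 35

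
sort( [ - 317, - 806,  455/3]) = [ - 806 , - 317 , 455/3 ] 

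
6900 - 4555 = 2345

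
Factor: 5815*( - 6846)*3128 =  - 124524084720 =- 2^4 * 3^1*5^1*7^1*17^1*23^1*163^1 * 1163^1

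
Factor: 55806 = 2^1*3^1*71^1*131^1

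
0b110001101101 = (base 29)3mk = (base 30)3G1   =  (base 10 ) 3181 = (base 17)b02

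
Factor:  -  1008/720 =-5^ ( - 1)*7^1 = -  7/5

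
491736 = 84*5854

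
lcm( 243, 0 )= 0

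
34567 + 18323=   52890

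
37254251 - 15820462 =21433789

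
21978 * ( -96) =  - 2109888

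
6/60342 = 1/10057  =  0.00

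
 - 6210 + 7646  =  1436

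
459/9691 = 459/9691 = 0.05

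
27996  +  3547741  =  3575737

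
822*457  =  375654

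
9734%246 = 140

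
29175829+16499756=45675585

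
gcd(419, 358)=1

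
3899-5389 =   -  1490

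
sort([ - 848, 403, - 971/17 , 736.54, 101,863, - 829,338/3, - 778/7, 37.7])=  [ - 848, - 829,-778/7,-971/17,37.7, 101,338/3,403, 736.54,  863]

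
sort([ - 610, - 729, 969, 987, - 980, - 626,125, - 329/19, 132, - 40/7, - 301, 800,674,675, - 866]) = [  -  980, - 866 ,-729, - 626,- 610,  -  301, - 329/19,-40/7 , 125, 132,674,675, 800, 969, 987]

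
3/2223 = 1/741 = 0.00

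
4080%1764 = 552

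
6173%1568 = 1469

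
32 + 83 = 115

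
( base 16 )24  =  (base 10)36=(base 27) 19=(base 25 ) 1b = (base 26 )1a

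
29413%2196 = 865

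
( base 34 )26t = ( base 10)2545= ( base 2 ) 100111110001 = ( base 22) 55F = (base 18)7F7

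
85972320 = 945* 90976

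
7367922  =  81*90962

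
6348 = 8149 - 1801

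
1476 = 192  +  1284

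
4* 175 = 700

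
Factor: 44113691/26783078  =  2^( - 1)* 7^ ( - 1) * 17^1 *659^(-1) * 2903^( - 1 )*2594923^1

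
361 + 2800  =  3161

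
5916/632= 9+57/158 =9.36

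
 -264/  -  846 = 44/141 =0.31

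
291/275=291/275 =1.06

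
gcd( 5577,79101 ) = 33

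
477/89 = 477/89 = 5.36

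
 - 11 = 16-27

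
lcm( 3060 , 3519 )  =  70380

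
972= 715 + 257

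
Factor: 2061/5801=3^2*229^1*5801^( - 1) 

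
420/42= 10  =  10.00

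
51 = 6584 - 6533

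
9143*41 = 374863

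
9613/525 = 18 + 163/525 = 18.31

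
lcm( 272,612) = 2448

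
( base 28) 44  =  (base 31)3N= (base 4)1310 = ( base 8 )164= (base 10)116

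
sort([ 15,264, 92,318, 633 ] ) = [ 15,92,264,318, 633]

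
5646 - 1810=3836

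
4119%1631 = 857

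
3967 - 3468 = 499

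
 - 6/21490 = - 3/10745  =  -0.00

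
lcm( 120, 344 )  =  5160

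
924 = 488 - -436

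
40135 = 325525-285390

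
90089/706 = 127 + 427/706 = 127.60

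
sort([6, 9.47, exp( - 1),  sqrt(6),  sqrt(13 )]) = [ exp ( - 1), sqrt(6 ), sqrt (13), 6, 9.47]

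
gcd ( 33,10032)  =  33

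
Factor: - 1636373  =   - 1636373^1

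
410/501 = 410/501 = 0.82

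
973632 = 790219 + 183413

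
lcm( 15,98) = 1470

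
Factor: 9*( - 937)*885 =-3^3*5^1*59^1*937^1 = - 7463205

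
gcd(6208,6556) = 4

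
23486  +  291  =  23777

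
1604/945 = 1 + 659/945 = 1.70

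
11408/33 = 11408/33 = 345.70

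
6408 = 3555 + 2853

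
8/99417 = 8/99417 =0.00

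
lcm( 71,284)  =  284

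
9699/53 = 183 = 183.00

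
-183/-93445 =183/93445 = 0.00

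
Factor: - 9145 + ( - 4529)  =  -2^1 * 3^1*43^1*53^1=- 13674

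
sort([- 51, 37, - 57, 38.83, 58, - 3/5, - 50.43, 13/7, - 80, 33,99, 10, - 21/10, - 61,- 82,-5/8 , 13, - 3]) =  [ - 82, - 80,- 61, - 57, - 51,- 50.43, - 3, - 21/10, - 5/8,-3/5, 13/7,  10, 13,  33, 37, 38.83,58,99]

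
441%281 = 160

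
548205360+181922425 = 730127785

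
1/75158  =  1/75158 = 0.00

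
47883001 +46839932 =94722933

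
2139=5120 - 2981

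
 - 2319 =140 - 2459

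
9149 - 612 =8537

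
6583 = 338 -  -  6245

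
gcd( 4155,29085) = 4155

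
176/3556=44/889 = 0.05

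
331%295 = 36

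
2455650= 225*10914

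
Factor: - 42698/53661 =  - 74/93 =- 2^1* 3^ ( - 1) *31^( - 1 ) * 37^1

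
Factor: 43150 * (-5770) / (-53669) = 248975500/53669  =  2^2*5^3*7^( - 1)*11^( - 1)*17^ ( - 1 )  *  41^( - 1)*577^1 * 863^1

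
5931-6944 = -1013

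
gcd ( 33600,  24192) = 1344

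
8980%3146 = 2688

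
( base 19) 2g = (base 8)66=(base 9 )60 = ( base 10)54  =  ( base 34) 1k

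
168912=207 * 816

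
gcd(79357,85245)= 1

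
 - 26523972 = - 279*95068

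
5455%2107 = 1241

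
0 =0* 36578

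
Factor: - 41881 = -7^1*31^1*193^1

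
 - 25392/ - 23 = 1104/1 =1104.00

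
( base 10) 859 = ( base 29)10I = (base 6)3551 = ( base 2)1101011011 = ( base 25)199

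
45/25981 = 45/25981 = 0.00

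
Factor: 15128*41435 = 2^3*5^1*31^1*61^1 *8287^1 = 626828680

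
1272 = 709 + 563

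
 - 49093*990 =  - 48602070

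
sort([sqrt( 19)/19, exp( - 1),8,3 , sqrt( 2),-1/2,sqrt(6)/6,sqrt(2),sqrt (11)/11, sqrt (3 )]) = [  -  1/2,sqrt(19 )/19,sqrt(11 ) /11,exp(- 1 ),  sqrt(6 ) /6 , sqrt(2), sqrt(2), sqrt( 3),3, 8]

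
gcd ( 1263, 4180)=1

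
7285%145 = 35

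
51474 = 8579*6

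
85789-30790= 54999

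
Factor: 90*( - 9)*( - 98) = 79380 = 2^2*3^4*5^1*7^2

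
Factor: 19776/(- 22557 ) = -2^6*73^( - 1) =- 64/73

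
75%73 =2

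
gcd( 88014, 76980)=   6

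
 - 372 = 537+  -909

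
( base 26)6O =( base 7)345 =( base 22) 84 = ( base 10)180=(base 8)264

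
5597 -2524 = 3073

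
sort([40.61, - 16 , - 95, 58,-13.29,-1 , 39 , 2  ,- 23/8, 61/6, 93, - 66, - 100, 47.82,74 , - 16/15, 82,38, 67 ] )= [ - 100, - 95, - 66, - 16, - 13.29,  -  23/8, - 16/15, - 1,2 , 61/6, 38 , 39,40.61, 47.82 , 58,  67,  74 , 82,93 ] 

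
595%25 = 20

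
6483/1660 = 6483/1660=3.91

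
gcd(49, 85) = 1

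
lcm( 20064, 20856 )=1585056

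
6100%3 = 1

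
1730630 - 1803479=  -  72849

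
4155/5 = 831=   831.00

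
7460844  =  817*9132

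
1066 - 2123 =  - 1057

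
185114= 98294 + 86820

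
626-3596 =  - 2970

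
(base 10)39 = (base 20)1J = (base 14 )2b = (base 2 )100111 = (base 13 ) 30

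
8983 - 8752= 231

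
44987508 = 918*49006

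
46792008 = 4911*9528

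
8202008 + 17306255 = 25508263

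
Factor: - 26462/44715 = -2^1*3^( - 1)*5^(-1)  *  11^( - 1)*101^1*131^1*271^( - 1 )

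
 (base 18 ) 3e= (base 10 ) 68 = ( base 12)58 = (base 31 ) 26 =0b1000100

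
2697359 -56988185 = -54290826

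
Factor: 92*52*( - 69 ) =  - 2^4*3^1*13^1 * 23^2  =  -330096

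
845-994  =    -  149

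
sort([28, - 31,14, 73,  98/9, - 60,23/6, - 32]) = [ - 60, - 32, - 31, 23/6, 98/9, 14, 28, 73 ]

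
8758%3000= 2758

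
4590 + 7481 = 12071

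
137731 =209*659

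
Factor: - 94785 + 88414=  - 6371 = - 23^1  *277^1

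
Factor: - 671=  - 11^1*61^1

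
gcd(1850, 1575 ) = 25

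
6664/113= 6664/113 = 58.97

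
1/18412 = 1/18412 = 0.00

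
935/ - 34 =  - 55/2=- 27.50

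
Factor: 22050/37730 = 45/77  =  3^2*5^1*7^( -1 ) * 11^( - 1 )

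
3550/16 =221 + 7/8 = 221.88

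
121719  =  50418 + 71301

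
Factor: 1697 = 1697^1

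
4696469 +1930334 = 6626803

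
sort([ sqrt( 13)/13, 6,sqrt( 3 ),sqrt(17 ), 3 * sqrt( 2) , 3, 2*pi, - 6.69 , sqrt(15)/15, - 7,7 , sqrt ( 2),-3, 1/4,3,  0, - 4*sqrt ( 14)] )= [ - 4 * sqrt( 14),  -  7 , - 6.69, - 3,0, 1/4 , sqrt(  15)/15, sqrt(13 ) /13, sqrt( 2),sqrt( 3 ), 3,3, sqrt( 17 ), 3 * sqrt( 2),6 , 2*pi, 7] 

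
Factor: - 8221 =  - 8221^1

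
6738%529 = 390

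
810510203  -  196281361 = 614228842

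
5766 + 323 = 6089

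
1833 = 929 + 904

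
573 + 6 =579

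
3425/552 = 6 + 113/552 = 6.20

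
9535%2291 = 371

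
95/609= 95/609= 0.16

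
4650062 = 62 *75001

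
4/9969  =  4/9969=0.00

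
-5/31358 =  - 1+ 31353/31358=- 0.00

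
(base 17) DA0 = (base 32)3qn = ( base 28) 507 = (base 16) F57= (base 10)3927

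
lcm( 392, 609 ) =34104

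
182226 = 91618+90608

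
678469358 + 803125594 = 1481594952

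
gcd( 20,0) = 20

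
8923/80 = 111 + 43/80 = 111.54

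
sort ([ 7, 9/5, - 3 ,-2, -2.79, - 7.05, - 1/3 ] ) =[ - 7.05, - 3,-2.79, - 2, - 1/3, 9/5 , 7]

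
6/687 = 2/229 = 0.01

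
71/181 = 71/181 =0.39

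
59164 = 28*2113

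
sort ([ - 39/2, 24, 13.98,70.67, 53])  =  [  -  39/2, 13.98, 24, 53,  70.67]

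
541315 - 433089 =108226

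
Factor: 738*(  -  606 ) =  - 447228  =  - 2^2*3^3*41^1*101^1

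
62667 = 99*633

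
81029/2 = 40514 + 1/2 = 40514.50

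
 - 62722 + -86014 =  - 148736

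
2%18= 2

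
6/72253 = 6/72253=0.00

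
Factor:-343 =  - 7^3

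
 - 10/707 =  - 10/707 = - 0.01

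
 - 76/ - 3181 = 76/3181 = 0.02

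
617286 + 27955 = 645241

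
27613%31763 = 27613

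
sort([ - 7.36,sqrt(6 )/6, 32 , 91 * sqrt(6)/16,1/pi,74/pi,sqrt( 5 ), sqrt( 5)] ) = [ - 7.36,1/pi, sqrt(6 ) /6,sqrt(5 ),sqrt(5),91*sqrt(6)/16, 74/pi,32]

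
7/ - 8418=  - 7/8418 = - 0.00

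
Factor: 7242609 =3^1 *11^1*41^1 * 53^1*101^1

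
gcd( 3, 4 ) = 1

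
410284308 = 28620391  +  381663917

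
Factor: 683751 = 3^1 * 59^1 * 3863^1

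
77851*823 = 64071373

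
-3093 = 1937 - 5030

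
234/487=234/487 = 0.48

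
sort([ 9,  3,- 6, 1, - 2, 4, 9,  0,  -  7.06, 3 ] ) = [- 7.06, - 6, - 2, 0,1,3, 3,  4,9,9 ] 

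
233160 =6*38860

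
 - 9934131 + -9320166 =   -  19254297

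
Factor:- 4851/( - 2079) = 7/3 = 3^(  -  1)*7^1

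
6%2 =0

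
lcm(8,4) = 8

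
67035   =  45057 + 21978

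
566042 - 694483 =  - 128441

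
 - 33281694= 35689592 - 68971286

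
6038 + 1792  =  7830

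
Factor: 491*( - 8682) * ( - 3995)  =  17030133690 = 2^1  *3^1*5^1*17^1*47^1 * 491^1* 1447^1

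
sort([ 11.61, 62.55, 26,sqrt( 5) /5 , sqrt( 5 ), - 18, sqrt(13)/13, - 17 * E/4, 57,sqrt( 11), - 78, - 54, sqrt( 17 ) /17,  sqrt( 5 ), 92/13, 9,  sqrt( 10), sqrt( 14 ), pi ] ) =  [ - 78,-54 , - 18, - 17*E/4, sqrt( 17) /17, sqrt( 13)/13, sqrt( 5)/5, sqrt(5), sqrt ( 5), pi, sqrt(10 ), sqrt (11 ),sqrt( 14), 92/13,  9, 11.61, 26, 57,62.55 ] 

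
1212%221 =107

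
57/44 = 1 + 13/44 = 1.30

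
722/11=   65+7/11 = 65.64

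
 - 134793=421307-556100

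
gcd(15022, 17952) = 2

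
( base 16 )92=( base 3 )12102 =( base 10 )146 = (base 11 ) 123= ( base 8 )222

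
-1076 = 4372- 5448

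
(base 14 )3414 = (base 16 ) 234A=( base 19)1609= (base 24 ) fga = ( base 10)9034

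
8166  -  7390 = 776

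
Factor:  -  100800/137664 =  - 175/239 = - 5^2*7^1*239^( - 1 )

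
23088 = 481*48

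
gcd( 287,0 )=287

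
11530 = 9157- - 2373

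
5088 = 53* 96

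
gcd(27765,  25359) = 3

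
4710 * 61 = 287310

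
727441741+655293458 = 1382735199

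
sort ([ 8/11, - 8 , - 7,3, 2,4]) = [ - 8,-7, 8/11, 2,  3, 4]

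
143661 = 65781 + 77880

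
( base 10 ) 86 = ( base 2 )1010110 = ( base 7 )152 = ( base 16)56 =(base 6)222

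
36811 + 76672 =113483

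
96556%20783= 13424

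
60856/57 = 60856/57= 1067.65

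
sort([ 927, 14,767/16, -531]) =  [ - 531,14,767/16, 927]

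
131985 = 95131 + 36854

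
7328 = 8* 916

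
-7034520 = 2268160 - 9302680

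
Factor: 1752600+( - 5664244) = - 3911644 = - 2^2*11^1 *19^1*4679^1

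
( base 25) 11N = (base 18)217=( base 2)1010100001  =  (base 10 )673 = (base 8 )1241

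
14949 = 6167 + 8782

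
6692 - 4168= 2524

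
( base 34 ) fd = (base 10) 523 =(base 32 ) GB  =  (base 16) 20b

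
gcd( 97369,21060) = 1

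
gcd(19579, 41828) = 1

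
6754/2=3377= 3377.00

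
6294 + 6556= 12850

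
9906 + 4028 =13934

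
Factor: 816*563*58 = 26645664 =2^5*3^1*17^1 * 29^1*563^1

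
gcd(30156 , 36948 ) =12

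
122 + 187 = 309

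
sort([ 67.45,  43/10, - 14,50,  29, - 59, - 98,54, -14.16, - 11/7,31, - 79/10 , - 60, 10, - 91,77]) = [ - 98,  -  91, - 60, - 59,-14.16, - 14,-79/10, - 11/7,  43/10,10,29,31,50 , 54,67.45, 77]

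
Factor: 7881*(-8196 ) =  - 64592676 = - 2^2*3^2  *  37^1*71^1*683^1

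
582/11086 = 291/5543 = 0.05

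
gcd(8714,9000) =2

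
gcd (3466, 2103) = 1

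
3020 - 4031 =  - 1011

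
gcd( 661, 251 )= 1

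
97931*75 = 7344825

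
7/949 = 7/949 = 0.01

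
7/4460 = 7/4460 =0.00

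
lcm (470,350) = 16450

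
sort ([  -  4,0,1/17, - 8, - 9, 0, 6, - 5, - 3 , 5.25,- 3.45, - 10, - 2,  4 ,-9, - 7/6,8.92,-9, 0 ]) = [ - 10, - 9 , - 9, - 9, - 8, - 5, - 4, - 3.45 , - 3, - 2,-7/6, 0, 0,0,1/17, 4,  5.25,6,8.92] 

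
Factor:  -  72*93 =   -  2^3*3^3*31^1 = - 6696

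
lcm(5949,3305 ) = 29745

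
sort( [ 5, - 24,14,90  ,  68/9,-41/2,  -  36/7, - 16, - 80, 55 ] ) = [ - 80, -24,-41/2, - 16, - 36/7,5,68/9,14,55, 90 ] 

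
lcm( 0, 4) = 0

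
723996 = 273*2652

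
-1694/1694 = -1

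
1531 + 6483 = 8014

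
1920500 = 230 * 8350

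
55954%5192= 4034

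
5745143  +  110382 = 5855525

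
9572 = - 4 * ( - 2393 ) 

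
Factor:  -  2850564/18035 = - 2^2*3^1*5^( - 1)*3607^ ( -1) * 237547^1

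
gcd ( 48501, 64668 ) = 16167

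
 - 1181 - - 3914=2733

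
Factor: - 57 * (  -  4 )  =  228 = 2^2 * 3^1* 19^1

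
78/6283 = 78/6283 = 0.01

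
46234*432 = 19973088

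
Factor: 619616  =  2^5*17^2*67^1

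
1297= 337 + 960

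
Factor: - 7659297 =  - 3^2 * 851033^1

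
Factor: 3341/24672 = 13/96=2^( - 5) * 3^( - 1 )*13^1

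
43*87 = 3741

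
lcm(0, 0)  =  0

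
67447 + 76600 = 144047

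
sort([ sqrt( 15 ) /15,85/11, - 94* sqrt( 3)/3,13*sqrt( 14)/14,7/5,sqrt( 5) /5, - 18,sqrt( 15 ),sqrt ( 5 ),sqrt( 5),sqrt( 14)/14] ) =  [ - 94 * sqrt(3)/3, - 18,sqrt( 15)/15, sqrt( 14)/14,sqrt( 5 ) /5, 7/5, sqrt ( 5 ),sqrt(5),13*sqrt(14)/14,sqrt(15 ),85/11]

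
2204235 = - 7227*( - 305)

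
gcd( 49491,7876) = 1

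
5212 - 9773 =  - 4561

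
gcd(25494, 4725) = 21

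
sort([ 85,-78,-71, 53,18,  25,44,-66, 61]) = [  -  78, - 71, - 66, 18,  25 , 44,53,61,85] 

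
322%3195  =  322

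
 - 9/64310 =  - 1 + 64301/64310  =  - 0.00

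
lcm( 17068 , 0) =0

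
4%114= 4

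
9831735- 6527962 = 3303773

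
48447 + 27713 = 76160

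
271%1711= 271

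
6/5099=6/5099 = 0.00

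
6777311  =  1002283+5775028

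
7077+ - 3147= 3930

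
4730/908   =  5 + 95/454 = 5.21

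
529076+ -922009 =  - 392933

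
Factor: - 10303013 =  - 7^1 *41^1*35899^1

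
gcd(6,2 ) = 2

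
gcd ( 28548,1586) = 1586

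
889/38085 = 889/38085 = 0.02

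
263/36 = 263/36 = 7.31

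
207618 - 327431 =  - 119813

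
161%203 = 161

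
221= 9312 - 9091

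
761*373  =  283853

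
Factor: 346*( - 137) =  - 47402 =- 2^1*137^1*173^1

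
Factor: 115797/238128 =2^( - 4)*11^1*29^1*41^( - 1) = 319/656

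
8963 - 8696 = 267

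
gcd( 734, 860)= 2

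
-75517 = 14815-90332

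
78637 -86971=- 8334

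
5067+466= 5533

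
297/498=99/166 = 0.60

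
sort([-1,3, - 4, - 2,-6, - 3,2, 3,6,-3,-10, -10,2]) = [ - 10, -10,-6, - 4, - 3, - 3, - 2,-1 , 2, 2 , 3,3,6]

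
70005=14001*5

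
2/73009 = 2/73009   =  0.00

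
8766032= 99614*88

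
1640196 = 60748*27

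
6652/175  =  38  +  2/175 =38.01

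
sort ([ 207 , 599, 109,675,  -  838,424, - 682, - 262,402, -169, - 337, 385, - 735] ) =[ - 838 , - 735, - 682, - 337,-262, - 169,109, 207, 385, 402,424,599,675] 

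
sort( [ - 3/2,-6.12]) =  [  -  6.12,-3/2]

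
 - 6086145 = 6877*(- 885 )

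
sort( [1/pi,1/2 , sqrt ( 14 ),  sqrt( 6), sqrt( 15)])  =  [1/pi , 1/2, sqrt(  6), sqrt (14),sqrt(15 )]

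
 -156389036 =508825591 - 665214627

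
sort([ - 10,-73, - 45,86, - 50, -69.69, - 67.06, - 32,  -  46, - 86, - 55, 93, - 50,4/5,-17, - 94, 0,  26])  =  [ - 94, - 86, - 73, - 69.69, -67.06, - 55, - 50, - 50,  -  46,  -  45, - 32, - 17,- 10,0, 4/5,26,  86,93]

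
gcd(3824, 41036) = 4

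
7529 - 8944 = - 1415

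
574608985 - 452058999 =122549986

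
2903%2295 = 608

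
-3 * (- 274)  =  822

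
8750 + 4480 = 13230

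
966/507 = 1  +  153/169 = 1.91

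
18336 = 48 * 382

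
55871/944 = 59 + 175/944 = 59.19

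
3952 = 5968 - 2016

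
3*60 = 180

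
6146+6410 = 12556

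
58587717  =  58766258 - 178541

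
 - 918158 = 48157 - 966315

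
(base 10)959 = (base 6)4235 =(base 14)4C7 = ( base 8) 1677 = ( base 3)1022112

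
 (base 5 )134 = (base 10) 44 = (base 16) 2c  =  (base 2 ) 101100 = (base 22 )20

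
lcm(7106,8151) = 277134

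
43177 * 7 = 302239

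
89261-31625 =57636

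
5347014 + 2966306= 8313320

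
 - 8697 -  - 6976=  - 1721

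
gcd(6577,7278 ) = 1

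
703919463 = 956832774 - 252913311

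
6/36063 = 2/12021 = 0.00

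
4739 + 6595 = 11334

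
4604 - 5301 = - 697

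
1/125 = 1/125 = 0.01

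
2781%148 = 117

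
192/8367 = 64/2789 = 0.02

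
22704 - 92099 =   -  69395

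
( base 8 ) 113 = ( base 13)5A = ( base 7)135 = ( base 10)75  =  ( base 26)2n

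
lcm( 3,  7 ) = 21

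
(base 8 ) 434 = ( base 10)284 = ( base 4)10130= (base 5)2114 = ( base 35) 84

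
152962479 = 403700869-250738390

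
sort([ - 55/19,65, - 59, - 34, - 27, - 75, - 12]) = [ - 75,  -  59, - 34, - 27, - 12, - 55/19,65] 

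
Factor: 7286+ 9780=17066 =2^1 * 7^1 * 23^1*53^1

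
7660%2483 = 211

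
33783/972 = 34+ 245/324 = 34.76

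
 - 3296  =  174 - 3470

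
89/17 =89/17 = 5.24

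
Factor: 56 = 2^3*7^1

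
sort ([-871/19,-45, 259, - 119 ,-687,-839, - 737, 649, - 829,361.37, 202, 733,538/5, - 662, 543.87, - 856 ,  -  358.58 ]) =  [ -856, - 839, - 829, - 737 , - 687, - 662, - 358.58, - 119, - 871/19, - 45, 538/5, 202, 259, 361.37, 543.87, 649, 733] 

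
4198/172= 2099/86 =24.41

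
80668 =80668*1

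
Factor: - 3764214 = -2^1*3^2*209123^1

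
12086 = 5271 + 6815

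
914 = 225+689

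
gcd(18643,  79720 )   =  1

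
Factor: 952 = 2^3 * 7^1 *17^1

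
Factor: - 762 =-2^1 *3^1*127^1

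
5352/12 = 446=446.00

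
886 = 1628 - 742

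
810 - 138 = 672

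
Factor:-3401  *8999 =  - 30605599  =  -19^1*179^1  *  8999^1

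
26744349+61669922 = 88414271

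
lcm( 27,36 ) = 108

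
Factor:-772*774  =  - 2^3*3^2*43^1*193^1 =- 597528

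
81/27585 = 9/3065 = 0.00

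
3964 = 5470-1506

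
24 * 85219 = 2045256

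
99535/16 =99535/16 = 6220.94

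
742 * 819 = 607698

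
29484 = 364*81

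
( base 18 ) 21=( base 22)1F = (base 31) 16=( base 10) 37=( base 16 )25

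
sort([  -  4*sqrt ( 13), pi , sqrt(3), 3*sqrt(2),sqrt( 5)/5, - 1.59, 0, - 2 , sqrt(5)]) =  [ - 4*  sqrt ( 13) , - 2 , - 1.59,0,sqrt( 5 ) /5, sqrt( 3 ), sqrt(5) , pi,3*sqrt( 2 )]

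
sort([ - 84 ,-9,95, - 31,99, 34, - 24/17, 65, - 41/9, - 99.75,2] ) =[ - 99.75 , - 84, - 31, - 9 , - 41/9, - 24/17, 2,  34 , 65  ,  95,99]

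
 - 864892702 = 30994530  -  895887232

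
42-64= - 22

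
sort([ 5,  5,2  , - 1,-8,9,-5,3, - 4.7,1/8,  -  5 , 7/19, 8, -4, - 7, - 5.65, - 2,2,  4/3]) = [ - 8, - 7,-5.65, - 5, - 5, - 4.7 , - 4,-2, - 1,  1/8,7/19,4/3,2,2 , 3,5 , 5, 8,9]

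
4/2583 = 4/2583 = 0.00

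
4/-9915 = - 1 + 9911/9915 =- 0.00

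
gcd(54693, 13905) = 927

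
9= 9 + 0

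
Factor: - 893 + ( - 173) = -2^1*13^1*41^1=- 1066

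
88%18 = 16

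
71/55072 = 71/55072 = 0.00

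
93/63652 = 93/63652 = 0.00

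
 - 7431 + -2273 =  -9704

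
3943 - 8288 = -4345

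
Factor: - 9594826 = - 2^1 *4797413^1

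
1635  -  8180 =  - 6545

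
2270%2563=2270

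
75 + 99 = 174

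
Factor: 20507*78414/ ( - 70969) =  -  1608035898/70969 = - 2^1*3^1 * 7^1 * 1867^1*20507^1 * 70969^( - 1)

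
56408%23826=8756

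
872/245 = 872/245=3.56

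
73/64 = 73/64 = 1.14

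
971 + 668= 1639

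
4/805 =4/805 =0.00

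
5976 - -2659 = 8635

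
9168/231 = 3056/77  =  39.69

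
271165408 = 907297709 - 636132301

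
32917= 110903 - 77986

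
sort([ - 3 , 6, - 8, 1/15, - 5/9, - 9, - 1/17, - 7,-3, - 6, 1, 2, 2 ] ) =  [ - 9, - 8, - 7, -6, - 3, - 3, - 5/9, - 1/17,  1/15,1, 2 , 2, 6 ] 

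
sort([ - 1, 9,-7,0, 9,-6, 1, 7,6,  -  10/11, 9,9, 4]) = [-7, - 6, - 1, - 10/11, 0, 1,4,6 , 7, 9 , 9,  9, 9]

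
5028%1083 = 696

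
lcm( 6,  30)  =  30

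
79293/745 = 106+323/745= 106.43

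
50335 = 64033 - 13698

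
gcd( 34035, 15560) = 5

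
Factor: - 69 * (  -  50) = 2^1*3^1*5^2*23^1  =  3450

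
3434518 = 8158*421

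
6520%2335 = 1850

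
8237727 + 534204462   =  542442189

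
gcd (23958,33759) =1089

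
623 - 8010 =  -7387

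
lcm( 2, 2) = 2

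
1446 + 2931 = 4377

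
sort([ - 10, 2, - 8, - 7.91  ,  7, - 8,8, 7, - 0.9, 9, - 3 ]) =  [ - 10, - 8, - 8, - 7.91, - 3, - 0.9, 2, 7, 7, 8,9]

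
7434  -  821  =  6613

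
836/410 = 2 + 8/205  =  2.04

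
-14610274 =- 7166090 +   -  7444184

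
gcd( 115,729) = 1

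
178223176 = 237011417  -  58788241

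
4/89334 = 2/44667 = 0.00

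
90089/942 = 90089/942 =95.64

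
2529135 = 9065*279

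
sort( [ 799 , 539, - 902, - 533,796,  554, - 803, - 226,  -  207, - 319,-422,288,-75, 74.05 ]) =[ - 902,-803,-533, - 422, - 319, - 226 , - 207, - 75, 74.05, 288, 539,554, 796,799 ]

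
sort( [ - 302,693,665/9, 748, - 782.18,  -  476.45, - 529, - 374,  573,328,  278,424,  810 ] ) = [- 782.18, - 529 ,-476.45 ,- 374, - 302,665/9,  278, 328,424,573,693, 748,810]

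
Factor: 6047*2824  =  2^3  *  353^1*6047^1=17076728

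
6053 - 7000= - 947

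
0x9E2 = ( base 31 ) 2jj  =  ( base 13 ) 11c8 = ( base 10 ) 2530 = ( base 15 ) b3a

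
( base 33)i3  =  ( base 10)597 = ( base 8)1125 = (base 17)212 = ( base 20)19h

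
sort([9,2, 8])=[2, 8, 9] 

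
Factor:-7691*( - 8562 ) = 65850342 = 2^1*3^1*1427^1*7691^1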